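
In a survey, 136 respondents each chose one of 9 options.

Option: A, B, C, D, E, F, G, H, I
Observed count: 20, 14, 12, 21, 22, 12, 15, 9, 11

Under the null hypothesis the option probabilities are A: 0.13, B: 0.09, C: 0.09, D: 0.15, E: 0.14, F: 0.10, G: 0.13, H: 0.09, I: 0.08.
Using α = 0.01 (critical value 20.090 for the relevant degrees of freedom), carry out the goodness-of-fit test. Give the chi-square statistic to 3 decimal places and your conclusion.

2.493; do not reject

Expected counts E_i = n·p_i: 136×0.13 = 17.68, 136×0.09 = 12.24, 136×0.09 = 12.24, 136×0.15 = 20.4, 136×0.14 = 19.04, 136×0.10 = 13.6, 136×0.13 = 17.68, 136×0.09 = 12.24, 136×0.08 = 10.88.
cat         O        E   (O−E)²/E
A          20    17.68     0.3044
B          14    12.24     0.2531
C          12    12.24     0.0047
D          21     20.4     0.0176
E          22    19.04     0.4602
F          12     13.6     0.1882
G          15    17.68     0.4062
H           9    12.24     0.8576
I          11    10.88     0.0013
Sum = 2.493
df = 8. Since 2.493 < 20.090, we do not reject H₀.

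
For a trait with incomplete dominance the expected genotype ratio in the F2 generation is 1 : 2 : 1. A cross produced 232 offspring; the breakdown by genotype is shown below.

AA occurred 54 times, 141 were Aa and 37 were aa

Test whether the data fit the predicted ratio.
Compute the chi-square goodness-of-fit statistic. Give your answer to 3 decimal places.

13.267

Ratio total = 4. Expected counts: 232×1/4 = 58, 232×2/4 = 116, 232×1/4 = 58.
χ² = (54−58)²/58 + (141−116)²/116 + (37−58)²/58
   = 0.2759 + 5.3879 + 7.6034
Sum = 13.267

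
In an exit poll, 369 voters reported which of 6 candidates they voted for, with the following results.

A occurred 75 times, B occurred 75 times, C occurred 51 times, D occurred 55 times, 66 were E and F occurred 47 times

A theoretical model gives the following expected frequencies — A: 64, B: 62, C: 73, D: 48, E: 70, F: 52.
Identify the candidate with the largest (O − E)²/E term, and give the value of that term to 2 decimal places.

C, 6.63

χ² = (75−64)²/64 + (75−62)²/62 + (51−73)²/73 + (55−48)²/48 + (66−70)²/70 + (47−52)²/52
   = 1.891 + 2.726 + 6.630 + 1.021 + 0.229 + 0.481
The largest term is for C: 6.63.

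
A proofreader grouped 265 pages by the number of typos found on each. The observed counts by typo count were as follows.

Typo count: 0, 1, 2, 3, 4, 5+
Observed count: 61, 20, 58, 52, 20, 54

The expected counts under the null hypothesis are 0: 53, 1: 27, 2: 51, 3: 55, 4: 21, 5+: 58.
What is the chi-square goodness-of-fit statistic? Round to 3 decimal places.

χ² = (61−53)²/53 + (20−27)²/27 + (58−51)²/51 + (52−55)²/55 + (20−21)²/21 + (54−58)²/58
   = 1.2075 + 1.8148 + 0.9608 + 0.1636 + 0.0476 + 0.2759
Sum = 4.470

4.470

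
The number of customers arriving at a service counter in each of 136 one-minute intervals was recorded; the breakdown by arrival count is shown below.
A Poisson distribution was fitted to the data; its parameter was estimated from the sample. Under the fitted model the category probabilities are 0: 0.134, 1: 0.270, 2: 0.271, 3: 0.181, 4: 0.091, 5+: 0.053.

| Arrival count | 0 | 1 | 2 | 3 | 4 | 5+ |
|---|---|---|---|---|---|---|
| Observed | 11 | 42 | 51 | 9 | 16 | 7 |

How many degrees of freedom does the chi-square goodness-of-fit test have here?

There are k = 6 categories and 1 parameter estimated from the data, so df = 6 − 1 − 1 = 4.

4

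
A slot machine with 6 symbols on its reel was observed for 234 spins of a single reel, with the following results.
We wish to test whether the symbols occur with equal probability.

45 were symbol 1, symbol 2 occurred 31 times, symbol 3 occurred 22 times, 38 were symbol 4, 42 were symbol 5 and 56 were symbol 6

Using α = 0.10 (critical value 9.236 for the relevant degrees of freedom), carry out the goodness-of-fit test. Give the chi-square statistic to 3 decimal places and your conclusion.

17.641; reject

Under H₀ each category has probability 1/6, so each expected count is 234/6 = 39.
symbol 1: (45 − 39)²/39 = 36/39 = 0.9231
symbol 2: (31 − 39)²/39 = 64/39 = 1.6410
symbol 3: (22 − 39)²/39 = 289/39 = 7.4103
symbol 4: (38 − 39)²/39 = 1/39 = 0.0256
symbol 5: (42 − 39)²/39 = 9/39 = 0.2308
symbol 6: (56 − 39)²/39 = 289/39 = 7.4103
Sum = 17.641
df = 5. Since 17.641 > 9.236, we reject H₀.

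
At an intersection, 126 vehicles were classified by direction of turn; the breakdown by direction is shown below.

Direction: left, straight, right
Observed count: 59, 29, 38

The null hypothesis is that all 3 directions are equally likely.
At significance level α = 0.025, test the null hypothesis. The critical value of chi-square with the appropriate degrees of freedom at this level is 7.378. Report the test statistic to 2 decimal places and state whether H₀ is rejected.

Under H₀ each category has probability 1/3, so each expected count is 126/3 = 42.
cat           O        E   (O−E)²/E
left         59       42      6.881
straight     29       42      4.024
right        38       42      0.381
Sum = 11.29
df = 2. Since 11.29 > 7.378, we reject H₀.

11.29; reject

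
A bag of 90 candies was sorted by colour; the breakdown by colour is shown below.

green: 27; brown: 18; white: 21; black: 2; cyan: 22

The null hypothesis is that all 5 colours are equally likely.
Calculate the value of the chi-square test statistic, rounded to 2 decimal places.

Under H₀ each category has probability 1/5, so each expected count is 90/5 = 18.
χ² = (27−18)²/18 + (18−18)²/18 + (21−18)²/18 + (2−18)²/18 + (22−18)²/18
   = 4.500 + 0.000 + 0.500 + 14.222 + 0.889
Sum = 20.11

20.11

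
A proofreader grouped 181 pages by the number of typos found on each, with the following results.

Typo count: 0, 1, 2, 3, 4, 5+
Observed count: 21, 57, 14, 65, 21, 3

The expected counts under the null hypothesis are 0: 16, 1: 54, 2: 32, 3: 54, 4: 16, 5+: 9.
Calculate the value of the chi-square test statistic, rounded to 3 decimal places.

19.657

χ² = (21−16)²/16 + (57−54)²/54 + (14−32)²/32 + (65−54)²/54 + (21−16)²/16 + (3−9)²/9
   = 1.5625 + 0.1667 + 10.1250 + 2.2407 + 1.5625 + 4.0000
Sum = 19.657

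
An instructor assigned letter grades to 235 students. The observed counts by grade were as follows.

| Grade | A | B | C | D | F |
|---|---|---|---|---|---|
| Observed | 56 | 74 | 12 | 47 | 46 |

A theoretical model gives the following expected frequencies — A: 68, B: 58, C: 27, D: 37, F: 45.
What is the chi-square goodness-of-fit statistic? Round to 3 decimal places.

17.590

A: (56 − 68)²/68 = 144/68 = 2.1176
B: (74 − 58)²/58 = 256/58 = 4.4138
C: (12 − 27)²/27 = 225/27 = 8.3333
D: (47 − 37)²/37 = 100/37 = 2.7027
F: (46 − 45)²/45 = 1/45 = 0.0222
Sum = 17.590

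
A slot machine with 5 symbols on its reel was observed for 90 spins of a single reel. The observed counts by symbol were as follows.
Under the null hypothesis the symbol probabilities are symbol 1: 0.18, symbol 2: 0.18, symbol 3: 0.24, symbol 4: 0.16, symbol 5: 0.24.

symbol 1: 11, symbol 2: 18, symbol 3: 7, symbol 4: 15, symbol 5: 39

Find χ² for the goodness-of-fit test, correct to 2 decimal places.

25.78

Expected counts E_i = n·p_i: 90×0.18 = 16.2, 90×0.18 = 16.2, 90×0.24 = 21.6, 90×0.16 = 14.4, 90×0.24 = 21.6.
χ² = (11−16.2)²/16.2 + (18−16.2)²/16.2 + (7−21.6)²/21.6 + (15−14.4)²/14.4 + (39−21.6)²/21.6
   = 1.669 + 0.200 + 9.869 + 0.025 + 14.017
Sum = 25.78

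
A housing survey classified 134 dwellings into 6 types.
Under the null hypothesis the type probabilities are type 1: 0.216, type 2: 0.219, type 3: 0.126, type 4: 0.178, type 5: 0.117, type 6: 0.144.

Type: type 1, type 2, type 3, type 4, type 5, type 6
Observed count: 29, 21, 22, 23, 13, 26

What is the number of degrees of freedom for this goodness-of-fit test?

5

There are k = 6 categories and no parameters were estimated from the data, so df = 6 − 1 = 5.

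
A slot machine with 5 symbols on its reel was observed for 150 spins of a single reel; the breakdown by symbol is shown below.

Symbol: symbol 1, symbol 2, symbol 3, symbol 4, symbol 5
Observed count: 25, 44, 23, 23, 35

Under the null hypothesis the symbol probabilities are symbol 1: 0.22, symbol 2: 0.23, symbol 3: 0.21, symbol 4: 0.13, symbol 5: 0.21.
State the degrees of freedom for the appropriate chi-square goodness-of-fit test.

There are k = 5 categories and no parameters were estimated from the data, so df = 5 − 1 = 4.

4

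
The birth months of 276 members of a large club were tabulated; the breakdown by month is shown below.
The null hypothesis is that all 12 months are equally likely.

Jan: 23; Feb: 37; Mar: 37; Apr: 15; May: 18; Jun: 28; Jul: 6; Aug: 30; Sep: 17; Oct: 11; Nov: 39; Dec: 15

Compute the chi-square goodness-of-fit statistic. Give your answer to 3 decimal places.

Under H₀ each category has probability 1/12, so each expected count is 276/12 = 23.
χ² = (23−23)²/23 + (37−23)²/23 + (37−23)²/23 + (15−23)²/23 + (18−23)²/23 + (28−23)²/23 + (6−23)²/23 + (30−23)²/23 + (17−23)²/23 + (11−23)²/23 + (39−23)²/23 + (15−23)²/23
   = 0.0000 + 8.5217 + 8.5217 + 2.7826 + 1.0870 + 1.0870 + 12.5652 + 2.1304 + 1.5652 + 6.2609 + 11.1304 + 2.7826
Sum = 58.435

58.435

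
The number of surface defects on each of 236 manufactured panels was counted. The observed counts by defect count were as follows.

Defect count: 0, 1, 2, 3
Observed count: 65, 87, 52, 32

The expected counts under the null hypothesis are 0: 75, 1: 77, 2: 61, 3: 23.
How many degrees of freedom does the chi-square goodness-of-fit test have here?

3

There are k = 4 categories and no parameters were estimated from the data, so df = 4 − 1 = 3.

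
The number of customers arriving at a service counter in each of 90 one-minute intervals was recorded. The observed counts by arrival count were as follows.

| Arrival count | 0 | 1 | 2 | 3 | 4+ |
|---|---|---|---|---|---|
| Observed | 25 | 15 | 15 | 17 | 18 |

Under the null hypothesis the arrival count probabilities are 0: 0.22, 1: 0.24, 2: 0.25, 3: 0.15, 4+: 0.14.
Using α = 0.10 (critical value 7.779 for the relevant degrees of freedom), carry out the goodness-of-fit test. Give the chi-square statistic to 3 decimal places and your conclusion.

Expected counts E_i = n·p_i: 90×0.22 = 19.8, 90×0.24 = 21.6, 90×0.25 = 22.5, 90×0.15 = 13.5, 90×0.14 = 12.6.
cat         O        E   (O−E)²/E
0          25     19.8     1.3657
1          15     21.6     2.0167
2          15     22.5     2.5000
3          17     13.5     0.9074
4+         18     12.6     2.3143
Sum = 9.104
df = 4. Since 9.104 > 7.779, we reject H₀.

9.104; reject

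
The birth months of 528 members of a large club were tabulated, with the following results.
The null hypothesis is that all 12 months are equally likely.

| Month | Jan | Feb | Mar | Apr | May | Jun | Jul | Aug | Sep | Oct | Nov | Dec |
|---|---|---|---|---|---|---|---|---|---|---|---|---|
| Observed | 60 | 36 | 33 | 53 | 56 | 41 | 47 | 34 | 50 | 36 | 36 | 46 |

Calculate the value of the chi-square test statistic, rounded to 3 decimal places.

Expected count for each of the 12 categories: 528/12 = 44.
cat         O        E   (O−E)²/E
Jan        60       44     5.8182
Feb        36       44     1.4545
Mar        33       44     2.7500
Apr        53       44     1.8409
May        56       44     3.2727
Jun        41       44     0.2045
Jul        47       44     0.2045
Aug        34       44     2.2727
Sep        50       44     0.8182
Oct        36       44     1.4545
Nov        36       44     1.4545
Dec        46       44     0.0909
Sum = 21.636

21.636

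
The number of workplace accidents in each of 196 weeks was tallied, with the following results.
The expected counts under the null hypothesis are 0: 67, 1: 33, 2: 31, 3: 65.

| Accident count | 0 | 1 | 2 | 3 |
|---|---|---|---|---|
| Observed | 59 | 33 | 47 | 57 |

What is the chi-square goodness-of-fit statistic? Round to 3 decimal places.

cat         O        E   (O−E)²/E
0          59       67     0.9552
1          33       33     0.0000
2          47       31     8.2581
3          57       65     0.9846
Sum = 10.198

10.198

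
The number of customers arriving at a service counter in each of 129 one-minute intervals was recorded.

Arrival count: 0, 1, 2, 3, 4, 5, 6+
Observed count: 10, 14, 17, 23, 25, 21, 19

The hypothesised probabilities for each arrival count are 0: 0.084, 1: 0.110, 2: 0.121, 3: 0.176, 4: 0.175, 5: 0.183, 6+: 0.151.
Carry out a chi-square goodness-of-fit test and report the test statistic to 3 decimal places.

0.755

Expected counts E_i = n·p_i: 129×0.084 = 10.836, 129×0.110 = 14.19, 129×0.121 = 15.609, 129×0.176 = 22.704, 129×0.175 = 22.575, 129×0.183 = 23.607, 129×0.151 = 19.479.
0: (10 − 10.836)²/10.836 = 0.698896/10.836 = 0.0645
1: (14 − 14.19)²/14.19 = 0.0361/14.19 = 0.0025
2: (17 − 15.609)²/15.609 = 1.934881/15.609 = 0.1240
3: (23 − 22.704)²/22.704 = 0.087616/22.704 = 0.0039
4: (25 − 22.575)²/22.575 = 5.880625/22.575 = 0.2605
5: (21 − 23.607)²/23.607 = 6.796449/23.607 = 0.2879
6+: (19 − 19.479)²/19.479 = 0.229441/19.479 = 0.0118
Sum = 0.755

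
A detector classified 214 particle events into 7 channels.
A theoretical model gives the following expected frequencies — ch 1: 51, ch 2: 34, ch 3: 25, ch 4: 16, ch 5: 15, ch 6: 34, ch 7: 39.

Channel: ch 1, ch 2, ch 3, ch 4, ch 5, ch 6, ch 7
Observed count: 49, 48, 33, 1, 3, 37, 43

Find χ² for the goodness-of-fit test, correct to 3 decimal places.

32.741

cat         O        E   (O−E)²/E
ch 1       49       51     0.0784
ch 2       48       34     5.7647
ch 3       33       25     2.5600
ch 4        1       16    14.0625
ch 5        3       15     9.6000
ch 6       37       34     0.2647
ch 7       43       39     0.4103
Sum = 32.741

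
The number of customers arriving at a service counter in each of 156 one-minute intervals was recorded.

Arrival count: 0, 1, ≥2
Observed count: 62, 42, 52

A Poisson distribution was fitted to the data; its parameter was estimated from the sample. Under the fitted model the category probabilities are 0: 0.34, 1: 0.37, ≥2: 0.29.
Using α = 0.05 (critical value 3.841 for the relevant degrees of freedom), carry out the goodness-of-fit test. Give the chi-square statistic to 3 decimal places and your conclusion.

Expected counts E_i = n·p_i: 156×0.34 = 53.04, 156×0.37 = 57.72, 156×0.29 = 45.24.
0: (62 − 53.04)²/53.04 = 80.2816/53.04 = 1.5136
1: (42 − 57.72)²/57.72 = 247.1184/57.72 = 4.2813
≥2: (52 − 45.24)²/45.24 = 45.6976/45.24 = 1.0101
Sum = 6.805
df = 1. Since 6.805 > 3.841, we reject H₀.

6.805; reject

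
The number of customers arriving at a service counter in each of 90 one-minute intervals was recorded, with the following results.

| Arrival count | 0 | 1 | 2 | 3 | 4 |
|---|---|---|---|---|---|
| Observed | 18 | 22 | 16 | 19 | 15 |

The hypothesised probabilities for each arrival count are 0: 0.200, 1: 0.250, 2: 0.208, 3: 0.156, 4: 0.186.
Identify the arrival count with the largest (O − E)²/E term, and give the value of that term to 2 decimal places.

3, 1.75

Expected counts E_i = n·p_i: 90×0.200 = 18, 90×0.250 = 22.5, 90×0.208 = 18.72, 90×0.156 = 14.04, 90×0.186 = 16.74.
0: (18 − 18)²/18 = 0/18 = 0.000
1: (22 − 22.5)²/22.5 = 0.25/22.5 = 0.011
2: (16 − 18.72)²/18.72 = 7.3984/18.72 = 0.395
3: (19 − 14.04)²/14.04 = 24.6016/14.04 = 1.752
4: (15 − 16.74)²/16.74 = 3.0276/16.74 = 0.181
The largest term is for 3: 1.75.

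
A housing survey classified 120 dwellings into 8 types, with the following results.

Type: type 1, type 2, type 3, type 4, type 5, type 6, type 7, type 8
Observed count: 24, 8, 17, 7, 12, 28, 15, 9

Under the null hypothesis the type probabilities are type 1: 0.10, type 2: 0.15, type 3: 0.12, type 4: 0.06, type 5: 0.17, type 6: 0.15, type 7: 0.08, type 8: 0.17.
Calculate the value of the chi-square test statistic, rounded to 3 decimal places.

Expected counts E_i = n·p_i: 120×0.10 = 12, 120×0.15 = 18, 120×0.12 = 14.4, 120×0.06 = 7.2, 120×0.17 = 20.4, 120×0.15 = 18, 120×0.08 = 9.6, 120×0.17 = 20.4.
cat         O        E   (O−E)²/E
type 1     24       12    12.0000
type 2      8       18     5.5556
type 3     17     14.4     0.4694
type 4      7      7.2     0.0056
type 5     12     20.4     3.4588
type 6     28       18     5.5556
type 7     15      9.6     3.0375
type 8      9     20.4     6.3706
Sum = 36.453

36.453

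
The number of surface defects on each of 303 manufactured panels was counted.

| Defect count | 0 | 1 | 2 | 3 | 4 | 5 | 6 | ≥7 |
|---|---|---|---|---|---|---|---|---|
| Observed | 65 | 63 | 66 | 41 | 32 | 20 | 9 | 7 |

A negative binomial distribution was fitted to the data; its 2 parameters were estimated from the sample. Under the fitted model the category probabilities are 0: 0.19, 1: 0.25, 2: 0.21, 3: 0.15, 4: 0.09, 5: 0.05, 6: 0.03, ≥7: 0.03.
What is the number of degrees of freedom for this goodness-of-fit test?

5

There are k = 8 categories and 2 parameters estimated from the data, so df = 8 − 1 − 2 = 5.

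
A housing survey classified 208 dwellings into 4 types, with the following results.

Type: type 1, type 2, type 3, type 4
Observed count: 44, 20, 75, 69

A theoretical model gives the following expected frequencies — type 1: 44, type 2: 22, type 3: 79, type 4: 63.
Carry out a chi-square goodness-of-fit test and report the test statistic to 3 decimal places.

0.956

χ² = (44−44)²/44 + (20−22)²/22 + (75−79)²/79 + (69−63)²/63
   = 0.0000 + 0.1818 + 0.2025 + 0.5714
Sum = 0.956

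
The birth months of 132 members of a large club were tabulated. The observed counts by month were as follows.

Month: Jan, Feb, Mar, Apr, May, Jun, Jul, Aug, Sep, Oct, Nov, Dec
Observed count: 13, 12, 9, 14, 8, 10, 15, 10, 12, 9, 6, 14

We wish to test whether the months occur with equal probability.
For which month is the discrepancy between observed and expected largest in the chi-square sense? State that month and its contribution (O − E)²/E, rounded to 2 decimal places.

Nov, 2.27

Expected count for each of the 12 categories: 132/12 = 11.
χ² = (13−11)²/11 + (12−11)²/11 + (9−11)²/11 + (14−11)²/11 + (8−11)²/11 + (10−11)²/11 + (15−11)²/11 + (10−11)²/11 + (12−11)²/11 + (9−11)²/11 + (6−11)²/11 + (14−11)²/11
   = 0.364 + 0.091 + 0.364 + 0.818 + 0.818 + 0.091 + 1.455 + 0.091 + 0.091 + 0.364 + 2.273 + 0.818
The largest term is for Nov: 2.27.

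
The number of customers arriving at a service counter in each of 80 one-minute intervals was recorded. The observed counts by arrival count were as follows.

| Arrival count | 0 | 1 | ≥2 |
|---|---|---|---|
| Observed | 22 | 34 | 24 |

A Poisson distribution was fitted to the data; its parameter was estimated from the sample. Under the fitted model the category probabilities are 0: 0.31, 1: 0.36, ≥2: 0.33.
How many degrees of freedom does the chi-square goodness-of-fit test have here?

There are k = 3 categories and 1 parameter estimated from the data, so df = 3 − 1 − 1 = 1.

1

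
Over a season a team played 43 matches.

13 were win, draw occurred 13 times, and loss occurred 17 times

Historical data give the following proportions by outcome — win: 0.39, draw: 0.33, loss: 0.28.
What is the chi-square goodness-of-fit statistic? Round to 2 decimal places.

Expected counts E_i = n·p_i: 43×0.39 = 16.77, 43×0.33 = 14.19, 43×0.28 = 12.04.
win: (13 − 16.77)²/16.77 = 14.2129/16.77 = 0.848
draw: (13 − 14.19)²/14.19 = 1.4161/14.19 = 0.100
loss: (17 − 12.04)²/12.04 = 24.6016/12.04 = 2.043
Sum = 2.99

2.99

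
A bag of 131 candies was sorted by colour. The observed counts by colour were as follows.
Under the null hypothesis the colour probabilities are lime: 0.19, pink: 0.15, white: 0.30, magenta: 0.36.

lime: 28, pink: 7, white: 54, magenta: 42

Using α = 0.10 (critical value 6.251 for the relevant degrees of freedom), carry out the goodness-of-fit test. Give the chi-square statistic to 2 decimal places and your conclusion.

14.60; reject

Expected counts E_i = n·p_i: 131×0.19 = 24.89, 131×0.15 = 19.65, 131×0.30 = 39.3, 131×0.36 = 47.16.
lime: (28 − 24.89)²/24.89 = 9.6721/24.89 = 0.389
pink: (7 − 19.65)²/19.65 = 160.0225/19.65 = 8.144
white: (54 − 39.3)²/39.3 = 216.09/39.3 = 5.498
magenta: (42 − 47.16)²/47.16 = 26.6256/47.16 = 0.565
Sum = 14.60
df = 3. Since 14.60 > 6.251, we reject H₀.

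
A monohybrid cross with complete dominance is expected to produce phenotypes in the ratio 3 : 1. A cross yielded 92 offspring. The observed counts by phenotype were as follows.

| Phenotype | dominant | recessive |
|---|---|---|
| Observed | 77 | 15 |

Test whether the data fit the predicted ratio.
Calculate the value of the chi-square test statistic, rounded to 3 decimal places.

Ratio total = 4. Expected counts: 92×3/4 = 69, 92×1/4 = 23.
dominant: (77 − 69)²/69 = 64/69 = 0.9275
recessive: (15 − 23)²/23 = 64/23 = 2.7826
Sum = 3.710

3.710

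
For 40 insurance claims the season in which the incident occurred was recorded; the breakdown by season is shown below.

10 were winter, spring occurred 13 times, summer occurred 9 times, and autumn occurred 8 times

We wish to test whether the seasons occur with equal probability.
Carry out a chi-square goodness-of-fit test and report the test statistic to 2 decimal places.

Under H₀ each category has probability 1/4, so each expected count is 40/4 = 10.
cat         O        E   (O−E)²/E
winter     10       10      0.000
spring     13       10      0.900
summer      9       10      0.100
autumn      8       10      0.400
Sum = 1.40

1.40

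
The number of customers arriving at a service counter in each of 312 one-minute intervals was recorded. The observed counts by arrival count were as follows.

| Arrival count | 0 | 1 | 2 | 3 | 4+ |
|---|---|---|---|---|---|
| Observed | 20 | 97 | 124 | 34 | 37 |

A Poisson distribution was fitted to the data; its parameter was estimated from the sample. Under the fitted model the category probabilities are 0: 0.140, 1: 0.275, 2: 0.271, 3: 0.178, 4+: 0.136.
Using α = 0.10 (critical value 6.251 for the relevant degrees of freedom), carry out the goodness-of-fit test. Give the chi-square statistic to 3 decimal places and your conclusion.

Expected counts E_i = n·p_i: 312×0.140 = 43.68, 312×0.275 = 85.8, 312×0.271 = 84.552, 312×0.178 = 55.536, 312×0.136 = 42.432.
cat         O        E   (O−E)²/E
0          20    43.68    12.8375
1          97     85.8     1.4620
2         124   84.552    18.4046
3          34   55.536     8.3513
4+         37   42.432     0.6954
Sum = 41.751
df = 3. Since 41.751 > 6.251, we reject H₀.

41.751; reject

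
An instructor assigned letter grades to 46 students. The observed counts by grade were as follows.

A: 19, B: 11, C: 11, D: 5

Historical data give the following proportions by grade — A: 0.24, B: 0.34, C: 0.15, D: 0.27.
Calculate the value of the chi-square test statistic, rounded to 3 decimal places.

13.985

Expected counts E_i = n·p_i: 46×0.24 = 11.04, 46×0.34 = 15.64, 46×0.15 = 6.9, 46×0.27 = 12.42.
A: (19 − 11.04)²/11.04 = 63.3616/11.04 = 5.7393
B: (11 − 15.64)²/15.64 = 21.5296/15.64 = 1.3766
C: (11 − 6.9)²/6.9 = 16.81/6.9 = 2.4362
D: (5 − 12.42)²/12.42 = 55.0564/12.42 = 4.4329
Sum = 13.985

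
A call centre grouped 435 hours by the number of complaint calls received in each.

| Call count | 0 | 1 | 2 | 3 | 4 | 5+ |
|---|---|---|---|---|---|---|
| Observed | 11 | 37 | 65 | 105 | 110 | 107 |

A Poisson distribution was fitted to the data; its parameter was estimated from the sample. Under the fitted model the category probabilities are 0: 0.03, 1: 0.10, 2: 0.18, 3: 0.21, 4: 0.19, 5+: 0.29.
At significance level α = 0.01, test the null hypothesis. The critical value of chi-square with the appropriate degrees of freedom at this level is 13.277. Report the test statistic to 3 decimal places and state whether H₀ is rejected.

17.550; reject

Expected counts E_i = n·p_i: 435×0.03 = 13.05, 435×0.10 = 43.5, 435×0.18 = 78.3, 435×0.21 = 91.35, 435×0.19 = 82.65, 435×0.29 = 126.15.
0: (11 − 13.05)²/13.05 = 4.2025/13.05 = 0.3220
1: (37 − 43.5)²/43.5 = 42.25/43.5 = 0.9713
2: (65 − 78.3)²/78.3 = 176.89/78.3 = 2.2591
3: (105 − 91.35)²/91.35 = 186.3225/91.35 = 2.0397
4: (110 − 82.65)²/82.65 = 748.0225/82.65 = 9.0505
5+: (107 − 126.15)²/126.15 = 366.7225/126.15 = 2.9070
Sum = 17.550
df = 4. Since 17.550 > 13.277, we reject H₀.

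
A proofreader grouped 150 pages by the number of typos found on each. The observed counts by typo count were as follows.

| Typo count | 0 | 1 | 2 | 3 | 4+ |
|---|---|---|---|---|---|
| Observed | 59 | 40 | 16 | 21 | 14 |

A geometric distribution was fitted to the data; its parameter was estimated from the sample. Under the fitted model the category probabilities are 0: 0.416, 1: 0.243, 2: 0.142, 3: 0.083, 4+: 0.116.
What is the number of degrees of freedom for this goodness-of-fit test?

There are k = 5 categories and 1 parameter estimated from the data, so df = 5 − 1 − 1 = 3.

3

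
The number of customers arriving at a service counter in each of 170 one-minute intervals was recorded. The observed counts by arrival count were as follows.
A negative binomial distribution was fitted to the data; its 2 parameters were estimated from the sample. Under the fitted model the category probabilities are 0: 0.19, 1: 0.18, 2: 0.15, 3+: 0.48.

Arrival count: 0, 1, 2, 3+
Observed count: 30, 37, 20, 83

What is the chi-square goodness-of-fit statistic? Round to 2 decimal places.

Expected counts E_i = n·p_i: 170×0.19 = 32.3, 170×0.18 = 30.6, 170×0.15 = 25.5, 170×0.48 = 81.6.
cat         O        E   (O−E)²/E
0          30     32.3      0.164
1          37     30.6      1.339
2          20     25.5      1.186
3+         83     81.6      0.024
Sum = 2.71

2.71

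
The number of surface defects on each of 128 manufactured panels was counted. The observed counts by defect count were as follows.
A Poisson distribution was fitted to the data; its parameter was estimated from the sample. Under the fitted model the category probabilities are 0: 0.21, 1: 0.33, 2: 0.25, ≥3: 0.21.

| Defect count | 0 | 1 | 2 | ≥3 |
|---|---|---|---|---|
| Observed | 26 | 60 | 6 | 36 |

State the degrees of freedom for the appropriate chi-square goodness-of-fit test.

2

There are k = 4 categories and 1 parameter estimated from the data, so df = 4 − 1 − 1 = 2.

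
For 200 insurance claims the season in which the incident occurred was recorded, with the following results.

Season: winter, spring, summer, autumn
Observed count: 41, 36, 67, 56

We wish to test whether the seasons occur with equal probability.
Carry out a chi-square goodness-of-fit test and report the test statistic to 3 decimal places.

Expected count for each of the 4 categories: 200/4 = 50.
cat         O        E   (O−E)²/E
winter     41       50     1.6200
spring     36       50     3.9200
summer     67       50     5.7800
autumn     56       50     0.7200
Sum = 12.040

12.040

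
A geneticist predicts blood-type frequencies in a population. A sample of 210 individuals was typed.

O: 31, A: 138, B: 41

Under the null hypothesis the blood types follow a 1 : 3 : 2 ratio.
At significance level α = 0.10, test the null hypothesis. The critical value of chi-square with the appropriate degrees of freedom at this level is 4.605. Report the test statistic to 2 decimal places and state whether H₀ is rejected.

22.84; reject

Ratio total = 6. Expected counts: 210×1/6 = 35, 210×3/6 = 105, 210×2/6 = 70.
O: (31 − 35)²/35 = 16/35 = 0.457
A: (138 − 105)²/105 = 1089/105 = 10.371
B: (41 − 70)²/70 = 841/70 = 12.014
Sum = 22.84
df = 2. Since 22.84 > 4.605, we reject H₀.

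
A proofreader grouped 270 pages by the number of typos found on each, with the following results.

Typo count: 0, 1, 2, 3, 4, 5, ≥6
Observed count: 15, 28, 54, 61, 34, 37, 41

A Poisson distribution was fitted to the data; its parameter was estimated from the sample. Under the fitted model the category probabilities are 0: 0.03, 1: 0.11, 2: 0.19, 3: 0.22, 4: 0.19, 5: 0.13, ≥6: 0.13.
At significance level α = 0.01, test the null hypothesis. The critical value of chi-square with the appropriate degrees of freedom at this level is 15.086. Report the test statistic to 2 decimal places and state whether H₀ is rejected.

13.09; do not reject

Expected counts E_i = n·p_i: 270×0.03 = 8.1, 270×0.11 = 29.7, 270×0.19 = 51.3, 270×0.22 = 59.4, 270×0.19 = 51.3, 270×0.13 = 35.1, 270×0.13 = 35.1.
cat         O        E   (O−E)²/E
0          15      8.1      5.878
1          28     29.7      0.097
2          54     51.3      0.142
3          61     59.4      0.043
4          34     51.3      5.834
5          37     35.1      0.103
≥6         41     35.1      0.992
Sum = 13.09
df = 5. Since 13.09 < 15.086, we do not reject H₀.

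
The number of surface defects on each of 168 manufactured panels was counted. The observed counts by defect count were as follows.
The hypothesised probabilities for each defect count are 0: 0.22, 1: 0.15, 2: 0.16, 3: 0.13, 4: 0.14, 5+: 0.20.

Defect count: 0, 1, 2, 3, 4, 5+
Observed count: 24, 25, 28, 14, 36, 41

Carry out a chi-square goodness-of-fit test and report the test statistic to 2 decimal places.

Expected counts E_i = n·p_i: 168×0.22 = 36.96, 168×0.15 = 25.2, 168×0.16 = 26.88, 168×0.13 = 21.84, 168×0.14 = 23.52, 168×0.20 = 33.6.
χ² = (24−36.96)²/36.96 + (25−25.2)²/25.2 + (28−26.88)²/26.88 + (14−21.84)²/21.84 + (36−23.52)²/23.52 + (41−33.6)²/33.6
   = 4.544 + 0.002 + 0.047 + 2.814 + 6.622 + 1.630
Sum = 15.66

15.66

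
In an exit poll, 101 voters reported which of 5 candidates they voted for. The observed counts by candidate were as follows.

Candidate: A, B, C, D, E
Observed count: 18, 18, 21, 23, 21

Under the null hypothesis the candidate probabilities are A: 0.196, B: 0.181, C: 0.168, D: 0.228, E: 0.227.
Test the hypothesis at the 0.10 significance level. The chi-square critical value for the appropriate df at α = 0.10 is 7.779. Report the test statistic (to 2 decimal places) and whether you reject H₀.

Expected counts E_i = n·p_i: 101×0.196 = 19.796, 101×0.181 = 18.281, 101×0.168 = 16.968, 101×0.228 = 23.028, 101×0.227 = 22.927.
cat         O        E   (O−E)²/E
A          18   19.796      0.163
B          18   18.281      0.004
C          21   16.968      0.958
D          23   23.028      0.000
E          21   22.927      0.162
Sum = 1.29
df = 4. Since 1.29 < 7.779, we do not reject H₀.

1.29; do not reject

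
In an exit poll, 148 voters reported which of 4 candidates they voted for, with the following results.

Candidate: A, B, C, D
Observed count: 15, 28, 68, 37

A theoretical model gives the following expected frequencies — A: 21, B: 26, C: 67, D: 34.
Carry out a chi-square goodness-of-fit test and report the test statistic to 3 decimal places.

χ² = (15−21)²/21 + (28−26)²/26 + (68−67)²/67 + (37−34)²/34
   = 1.7143 + 0.1538 + 0.0149 + 0.2647
Sum = 2.148

2.148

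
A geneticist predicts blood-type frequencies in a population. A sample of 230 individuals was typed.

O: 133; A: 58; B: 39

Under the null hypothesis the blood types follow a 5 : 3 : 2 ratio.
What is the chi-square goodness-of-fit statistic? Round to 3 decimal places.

5.636

Ratio total = 10. Expected counts: 230×5/10 = 115, 230×3/10 = 69, 230×2/10 = 46.
χ² = (133−115)²/115 + (58−69)²/69 + (39−46)²/46
   = 2.8174 + 1.7536 + 1.0652
Sum = 5.636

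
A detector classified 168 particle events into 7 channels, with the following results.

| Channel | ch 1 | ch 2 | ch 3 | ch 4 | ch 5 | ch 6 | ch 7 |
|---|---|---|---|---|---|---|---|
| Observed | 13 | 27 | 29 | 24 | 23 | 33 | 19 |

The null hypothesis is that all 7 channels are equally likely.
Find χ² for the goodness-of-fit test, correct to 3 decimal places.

10.917

Under H₀ each category has probability 1/7, so each expected count is 168/7 = 24.
cat         O        E   (O−E)²/E
ch 1       13       24     5.0417
ch 2       27       24     0.3750
ch 3       29       24     1.0417
ch 4       24       24     0.0000
ch 5       23       24     0.0417
ch 6       33       24     3.3750
ch 7       19       24     1.0417
Sum = 10.917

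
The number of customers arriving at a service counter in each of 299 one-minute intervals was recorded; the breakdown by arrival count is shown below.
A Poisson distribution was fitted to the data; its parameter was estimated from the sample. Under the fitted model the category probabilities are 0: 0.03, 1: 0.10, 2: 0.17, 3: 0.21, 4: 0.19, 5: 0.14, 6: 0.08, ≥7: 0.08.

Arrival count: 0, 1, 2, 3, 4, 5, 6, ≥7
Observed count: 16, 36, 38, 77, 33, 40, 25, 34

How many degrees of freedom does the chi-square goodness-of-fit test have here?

6

There are k = 8 categories and 1 parameter estimated from the data, so df = 8 − 1 − 1 = 6.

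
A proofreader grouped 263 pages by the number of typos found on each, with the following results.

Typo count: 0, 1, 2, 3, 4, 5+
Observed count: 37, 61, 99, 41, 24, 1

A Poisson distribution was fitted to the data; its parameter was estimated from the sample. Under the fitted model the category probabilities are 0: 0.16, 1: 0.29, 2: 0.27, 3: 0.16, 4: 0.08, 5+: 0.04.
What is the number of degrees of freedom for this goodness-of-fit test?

There are k = 6 categories and 1 parameter estimated from the data, so df = 6 − 1 − 1 = 4.

4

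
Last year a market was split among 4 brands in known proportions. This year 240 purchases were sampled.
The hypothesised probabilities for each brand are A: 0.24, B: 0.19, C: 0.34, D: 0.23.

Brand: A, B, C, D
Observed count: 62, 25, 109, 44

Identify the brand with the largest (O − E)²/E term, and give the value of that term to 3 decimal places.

Expected counts E_i = n·p_i: 240×0.24 = 57.6, 240×0.19 = 45.6, 240×0.34 = 81.6, 240×0.23 = 55.2.
χ² = (62−57.6)²/57.6 + (25−45.6)²/45.6 + (109−81.6)²/81.6 + (44−55.2)²/55.2
   = 0.3361 + 9.3061 + 9.2005 + 2.2725
The largest term is for B: 9.306.

B, 9.306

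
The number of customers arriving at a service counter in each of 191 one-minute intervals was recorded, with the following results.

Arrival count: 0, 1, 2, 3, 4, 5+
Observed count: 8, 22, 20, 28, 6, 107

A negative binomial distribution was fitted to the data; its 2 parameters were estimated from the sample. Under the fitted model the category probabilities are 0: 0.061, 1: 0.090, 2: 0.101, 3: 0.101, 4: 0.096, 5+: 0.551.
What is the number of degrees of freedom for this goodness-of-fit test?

3

There are k = 6 categories and 2 parameters estimated from the data, so df = 6 − 1 − 2 = 3.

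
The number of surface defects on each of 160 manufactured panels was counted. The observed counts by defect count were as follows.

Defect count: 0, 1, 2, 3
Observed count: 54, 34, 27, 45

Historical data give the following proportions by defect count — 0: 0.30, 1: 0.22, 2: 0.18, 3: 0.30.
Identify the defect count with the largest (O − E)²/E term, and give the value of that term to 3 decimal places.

Expected counts E_i = n·p_i: 160×0.30 = 48, 160×0.22 = 35.2, 160×0.18 = 28.8, 160×0.30 = 48.
0: (54 − 48)²/48 = 36/48 = 0.7500
1: (34 − 35.2)²/35.2 = 1.44/35.2 = 0.0409
2: (27 − 28.8)²/28.8 = 3.24/28.8 = 0.1125
3: (45 − 48)²/48 = 9/48 = 0.1875
The largest term is for 0: 0.750.

0, 0.750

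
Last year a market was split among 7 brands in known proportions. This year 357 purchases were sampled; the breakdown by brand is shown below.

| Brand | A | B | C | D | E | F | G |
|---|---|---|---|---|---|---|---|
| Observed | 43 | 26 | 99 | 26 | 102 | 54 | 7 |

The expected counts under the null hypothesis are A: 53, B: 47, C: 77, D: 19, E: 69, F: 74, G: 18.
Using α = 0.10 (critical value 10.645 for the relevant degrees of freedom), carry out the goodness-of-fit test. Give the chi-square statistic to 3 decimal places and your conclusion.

A: (43 − 53)²/53 = 100/53 = 1.8868
B: (26 − 47)²/47 = 441/47 = 9.3830
C: (99 − 77)²/77 = 484/77 = 6.2857
D: (26 − 19)²/19 = 49/19 = 2.5789
E: (102 − 69)²/69 = 1089/69 = 15.7826
F: (54 − 74)²/74 = 400/74 = 5.4054
G: (7 − 18)²/18 = 121/18 = 6.7222
Sum = 48.045
df = 6. Since 48.045 > 10.645, we reject H₀.

48.045; reject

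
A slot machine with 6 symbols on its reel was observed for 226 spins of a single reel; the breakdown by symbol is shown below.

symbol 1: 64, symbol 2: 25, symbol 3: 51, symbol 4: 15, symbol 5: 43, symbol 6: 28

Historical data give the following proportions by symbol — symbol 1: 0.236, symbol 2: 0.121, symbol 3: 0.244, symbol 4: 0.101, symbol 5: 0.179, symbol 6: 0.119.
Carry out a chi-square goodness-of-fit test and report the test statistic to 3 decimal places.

Expected counts E_i = n·p_i: 226×0.236 = 53.336, 226×0.121 = 27.346, 226×0.244 = 55.144, 226×0.101 = 22.826, 226×0.179 = 40.454, 226×0.119 = 26.894.
χ² = (64−53.336)²/53.336 + (25−27.346)²/27.346 + (51−55.144)²/55.144 + (15−22.826)²/22.826 + (43−40.454)²/40.454 + (28−26.894)²/26.894
   = 2.1322 + 0.2013 + 0.3114 + 2.6832 + 0.1602 + 0.0455
Sum = 5.534

5.534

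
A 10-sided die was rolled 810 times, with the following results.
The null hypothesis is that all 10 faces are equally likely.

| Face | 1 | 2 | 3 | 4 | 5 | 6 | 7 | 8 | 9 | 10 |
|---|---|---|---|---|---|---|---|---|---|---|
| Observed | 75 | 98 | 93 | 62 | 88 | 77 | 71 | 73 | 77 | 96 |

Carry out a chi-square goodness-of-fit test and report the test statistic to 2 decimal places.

16.05

Under H₀ each category has probability 1/10, so each expected count is 810/10 = 81.
cat         O        E   (O−E)²/E
1          75       81      0.444
2          98       81      3.568
3          93       81      1.778
4          62       81      4.457
5          88       81      0.605
6          77       81      0.198
7          71       81      1.235
8          73       81      0.790
9          77       81      0.198
10         96       81      2.778
Sum = 16.05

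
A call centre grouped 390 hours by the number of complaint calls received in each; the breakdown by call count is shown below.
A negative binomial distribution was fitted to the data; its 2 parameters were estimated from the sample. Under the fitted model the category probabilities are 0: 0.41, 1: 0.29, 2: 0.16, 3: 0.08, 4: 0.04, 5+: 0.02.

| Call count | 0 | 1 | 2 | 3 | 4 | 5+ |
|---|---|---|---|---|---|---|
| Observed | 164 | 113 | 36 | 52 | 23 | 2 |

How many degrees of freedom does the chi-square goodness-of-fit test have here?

3

There are k = 6 categories and 2 parameters estimated from the data, so df = 6 − 1 − 2 = 3.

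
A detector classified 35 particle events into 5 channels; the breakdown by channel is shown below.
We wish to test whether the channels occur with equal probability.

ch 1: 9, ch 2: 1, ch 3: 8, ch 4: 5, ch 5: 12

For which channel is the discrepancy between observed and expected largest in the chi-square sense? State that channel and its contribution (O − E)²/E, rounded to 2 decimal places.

ch 2, 5.14

Expected count for each of the 5 categories: 35/5 = 7.
χ² = (9−7)²/7 + (1−7)²/7 + (8−7)²/7 + (5−7)²/7 + (12−7)²/7
   = 0.571 + 5.143 + 0.143 + 0.571 + 3.571
The largest term is for ch 2: 5.14.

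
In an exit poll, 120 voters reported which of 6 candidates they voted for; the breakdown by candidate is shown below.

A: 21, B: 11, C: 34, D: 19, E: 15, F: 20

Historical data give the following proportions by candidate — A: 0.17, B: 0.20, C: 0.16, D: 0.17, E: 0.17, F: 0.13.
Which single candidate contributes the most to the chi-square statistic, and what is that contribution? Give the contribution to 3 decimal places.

C, 11.408

Expected counts E_i = n·p_i: 120×0.17 = 20.4, 120×0.20 = 24, 120×0.16 = 19.2, 120×0.17 = 20.4, 120×0.17 = 20.4, 120×0.13 = 15.6.
χ² = (21−20.4)²/20.4 + (11−24)²/24 + (34−19.2)²/19.2 + (19−20.4)²/20.4 + (15−20.4)²/20.4 + (20−15.6)²/15.6
   = 0.0176 + 7.0417 + 11.4083 + 0.0961 + 1.4294 + 1.2410
The largest term is for C: 11.408.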